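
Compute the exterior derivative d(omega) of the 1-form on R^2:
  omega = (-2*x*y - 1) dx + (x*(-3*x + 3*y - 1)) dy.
d(omega) = (-4*x + 3*y - 1) dx ∧ dy

For a 1-form omega = sum_i f_i dx_i, the exterior derivative is
  d(omega) = sum_{i < j} (∂f_j/∂x_i - ∂f_i/∂x_j) dx_i ∧ dx_j.
  coefficient of dx ∧ dy: ∂f_2/∂x - ∂f_1/∂y = ∂(x*(-3*x + 3*y - 1))/∂x - ∂(-2*x*y - 1)/∂y = -4*x + 3*y - 1
Assembling: d(omega) = (-4*x + 3*y - 1) dx ∧ dy.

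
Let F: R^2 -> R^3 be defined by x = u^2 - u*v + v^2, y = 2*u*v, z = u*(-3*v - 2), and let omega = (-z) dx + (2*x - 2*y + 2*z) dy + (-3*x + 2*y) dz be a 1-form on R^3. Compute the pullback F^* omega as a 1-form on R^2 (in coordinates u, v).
F^* omega = (19*u^2*v + 10*u^2 - 48*u*v^2 - 24*u*v + 13*v^3 + 6*v^2) du + (u*(13*u^2 - 48*u*v - 10*u + 19*v^2 + 4*v)) dv

Using F^*(f dg) = (f ∘ F) d(g ∘ F), substitute each coordinate x_i by F_i(u, v) in f_i, and replace dx_i by d F_i = (∂F_i/∂u) du + (∂F_i/∂v) dv.
  For the x component: f_1(F) = u*(3*v + 2); d F_1 = (2*u - v) du + (-u + 2*v) dv
  For the y component: f_2(F) = 2*u^2 - 12*u*v - 4*u + 2*v^2; d F_2 = (2*v) du + (2*u) dv
  For the z component: f_3(F) = -3*u^2 + 7*u*v - 3*v^2; d F_3 = (-3*v - 2) du + (-3*u) dv
Combining and collecting du, dv coefficients:
  coeff of du: 19*u^2*v + 10*u^2 - 48*u*v^2 - 24*u*v + 13*v^3 + 6*v^2
  coeff of dv: u*(13*u^2 - 48*u*v - 10*u + 19*v^2 + 4*v)
F^* omega = (19*u^2*v + 10*u^2 - 48*u*v^2 - 24*u*v + 13*v^3 + 6*v^2) du + (u*(13*u^2 - 48*u*v - 10*u + 19*v^2 + 4*v)) dv.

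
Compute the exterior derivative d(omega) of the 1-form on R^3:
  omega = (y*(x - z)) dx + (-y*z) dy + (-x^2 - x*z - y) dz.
d(omega) = (-x + z) dx ∧ dy + (-2*x + y - z) dx ∧ dz + (y - 1) dy ∧ dz

For a 1-form omega = sum_i f_i dx_i, the exterior derivative is
  d(omega) = sum_{i < j} (∂f_j/∂x_i - ∂f_i/∂x_j) dx_i ∧ dx_j.
  coefficient of dx ∧ dy: ∂f_2/∂x - ∂f_1/∂y = ∂(-y*z)/∂x - ∂(y*(x - z))/∂y = -x + z
  coefficient of dx ∧ dz: ∂f_3/∂x - ∂f_1/∂z = ∂(-x^2 - x*z - y)/∂x - ∂(y*(x - z))/∂z = -2*x + y - z
  coefficient of dy ∧ dz: ∂f_3/∂y - ∂f_2/∂z = ∂(-x^2 - x*z - y)/∂y - ∂(-y*z)/∂z = y - 1
Assembling: d(omega) = (-x + z) dx ∧ dy + (-2*x + y - z) dx ∧ dz + (y - 1) dy ∧ dz.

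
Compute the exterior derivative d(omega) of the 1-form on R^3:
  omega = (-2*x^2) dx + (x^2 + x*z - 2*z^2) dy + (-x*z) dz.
d(omega) = (2*x + z) dx ∧ dy + (-z) dx ∧ dz + (-x + 4*z) dy ∧ dz

For a 1-form omega = sum_i f_i dx_i, the exterior derivative is
  d(omega) = sum_{i < j} (∂f_j/∂x_i - ∂f_i/∂x_j) dx_i ∧ dx_j.
  coefficient of dx ∧ dy: ∂f_2/∂x - ∂f_1/∂y = ∂(x^2 + x*z - 2*z^2)/∂x - ∂(-2*x^2)/∂y = 2*x + z
  coefficient of dx ∧ dz: ∂f_3/∂x - ∂f_1/∂z = ∂(-x*z)/∂x - ∂(-2*x^2)/∂z = -z
  coefficient of dy ∧ dz: ∂f_3/∂y - ∂f_2/∂z = ∂(-x*z)/∂y - ∂(x^2 + x*z - 2*z^2)/∂z = -x + 4*z
Assembling: d(omega) = (2*x + z) dx ∧ dy + (-z) dx ∧ dz + (-x + 4*z) dy ∧ dz.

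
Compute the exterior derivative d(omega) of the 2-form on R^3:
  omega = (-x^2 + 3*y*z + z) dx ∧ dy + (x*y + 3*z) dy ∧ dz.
d(omega) = (4*y + 1) dx ∧ dy ∧ dz

For a 2-form omega = sum_{i<j} g_{ij} dx_i ∧ dx_j, the exterior derivative is
  d(omega) = sum_{i<j} d(g_{ij}) ∧ dx_i ∧ dx_j = sum_{i<j, k} (∂g_{ij}/∂x_k) dx_k ∧ dx_i ∧ dx_j.
Expand each term, using dx_k ∧ dx_i ∧ dx_j = sgn(permutation) dx_{(a)} ∧ dx_{(b)} ∧ dx_{(c)} with (a < b < c) sorted:
  d(-x^2 + 3*y*z + z) includes (∂/∂z)(-x^2 + 3*y*z + z) dz = (3*y + 1) dz, which multiplied by dx ∧ dy gives (3*y + 1) dx ∧ dy ∧ dz
  d(x*y + 3*z) includes (∂/∂x)(x*y + 3*z) dx = (y) dx, which multiplied by dy ∧ dz gives (y) dx ∧ dy ∧ dz
Collecting like 3-forms: d(omega) = (4*y + 1) dx ∧ dy ∧ dz.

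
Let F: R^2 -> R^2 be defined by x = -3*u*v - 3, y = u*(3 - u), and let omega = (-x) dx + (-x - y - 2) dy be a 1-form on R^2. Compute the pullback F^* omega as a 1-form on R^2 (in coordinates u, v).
F^* omega = (-2*u^3 - 6*u^2*v + 9*u^2 - 9*u*v^2 + 9*u*v - 11*u - 9*v + 3) du + (9*u*(-u*v - 1)) dv

Using F^*(f dg) = (f ∘ F) d(g ∘ F), substitute each coordinate x_i by F_i(u, v) in f_i, and replace dx_i by d F_i = (∂F_i/∂u) du + (∂F_i/∂v) dv.
  For the x component: f_1(F) = 3*u*v + 3; d F_1 = (-3*v) du + (-3*u) dv
  For the y component: f_2(F) = u^2 + 3*u*v - 3*u + 1; d F_2 = (3 - 2*u) du + (0) dv
Combining and collecting du, dv coefficients:
  coeff of du: -2*u^3 - 6*u^2*v + 9*u^2 - 9*u*v^2 + 9*u*v - 11*u - 9*v + 3
  coeff of dv: 9*u*(-u*v - 1)
F^* omega = (-2*u^3 - 6*u^2*v + 9*u^2 - 9*u*v^2 + 9*u*v - 11*u - 9*v + 3) du + (9*u*(-u*v - 1)) dv.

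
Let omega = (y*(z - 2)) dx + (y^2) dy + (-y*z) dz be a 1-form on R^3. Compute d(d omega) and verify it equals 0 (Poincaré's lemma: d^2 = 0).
d(d omega) = 0

Step 1: d omega = sum_{i<j} (∂f_j/∂x_i - ∂f_i/∂x_j) dx_i ∧ dx_j:
  coeff of dx ∧ dy: 2 - z
  coeff of dx ∧ dz: -y
  coeff of dy ∧ dz: -z
Step 2: Apply d again to each 2-form coefficient. The only possible 3-form in R^3 is dx ∧ dy ∧ dz, with coefficient
  ∂(coeff of dy∧dz)/∂x - ∂(coeff of dx∧dz)/∂y + ∂(coeff of dx∧dy)/∂z
  = ∂/∂x (-z) - ∂/∂y (-y) + ∂/∂z (2 - z).
Each of these terms simplifies to sums of mixed partials that cancel in pairs. The result is 0 (by equality of mixed partials for smooth functions — Schwarz / Clairaut).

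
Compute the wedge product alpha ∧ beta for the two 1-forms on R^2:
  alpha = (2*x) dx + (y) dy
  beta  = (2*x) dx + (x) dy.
alpha ∧ beta = (2*x*(x - y)) dx ∧ dy

Distribute the wedge, using dx_i ∧ dx_j = -dx_j ∧ dx_i and dx_i ∧ dx_i = 0. For each pair (i, j) with i < j, the coefficient of dx_i ∧ dx_j in alpha ∧ beta is (alpha_i * beta_j - alpha_j * beta_i). Collecting: alpha ∧ beta = (2*x*(x - y)) dx ∧ dy.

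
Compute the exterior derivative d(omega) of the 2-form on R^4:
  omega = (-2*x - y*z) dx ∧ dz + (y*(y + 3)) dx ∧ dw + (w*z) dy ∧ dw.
d(omega) = (z) dx ∧ dy ∧ dz + (-2*y - 3) dx ∧ dy ∧ dw + (-w) dy ∧ dz ∧ dw

For a 2-form omega = sum_{i<j} g_{ij} dx_i ∧ dx_j, the exterior derivative is
  d(omega) = sum_{i<j} d(g_{ij}) ∧ dx_i ∧ dx_j = sum_{i<j, k} (∂g_{ij}/∂x_k) dx_k ∧ dx_i ∧ dx_j.
Expand each term, using dx_k ∧ dx_i ∧ dx_j = sgn(permutation) dx_{(a)} ∧ dx_{(b)} ∧ dx_{(c)} with (a < b < c) sorted:
  d(-2*x - y*z) includes (∂/∂y)(-2*x - y*z) dy = (-z) dy, which multiplied by dx ∧ dz gives (z) dx ∧ dy ∧ dz
  d(y*(y + 3)) includes (∂/∂y)(y*(y + 3)) dy = (2*y + 3) dy, which multiplied by dx ∧ dw gives (-2*y - 3) dx ∧ dy ∧ dw
  d(w*z) includes (∂/∂z)(w*z) dz = (w) dz, which multiplied by dy ∧ dw gives (-w) dy ∧ dz ∧ dw
Collecting like 3-forms: d(omega) = (z) dx ∧ dy ∧ dz + (-2*y - 3) dx ∧ dy ∧ dw + (-w) dy ∧ dz ∧ dw.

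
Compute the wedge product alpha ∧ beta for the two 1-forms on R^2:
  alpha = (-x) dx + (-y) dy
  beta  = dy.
alpha ∧ beta = (-x) dx ∧ dy

Distribute the wedge, using dx_i ∧ dx_j = -dx_j ∧ dx_i and dx_i ∧ dx_i = 0. For each pair (i, j) with i < j, the coefficient of dx_i ∧ dx_j in alpha ∧ beta is (alpha_i * beta_j - alpha_j * beta_i). Collecting: alpha ∧ beta = (-x) dx ∧ dy.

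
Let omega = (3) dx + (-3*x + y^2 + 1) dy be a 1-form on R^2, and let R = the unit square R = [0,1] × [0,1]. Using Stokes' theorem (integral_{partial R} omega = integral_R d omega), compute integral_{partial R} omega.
integral_(partial R) omega = -3

Stokes: integral_partial_R omega = integral_R d omega with d omega = (∂Q/∂x - ∂P/∂y) dx ∧ dy.
  ∂Q/∂x = -3
  ∂P/∂y = 0
  integrand = ∂Q/∂x - ∂P/∂y = -3.
Integrating over R: integral_0^1 integral_0^1 (-3) dx dy = -3.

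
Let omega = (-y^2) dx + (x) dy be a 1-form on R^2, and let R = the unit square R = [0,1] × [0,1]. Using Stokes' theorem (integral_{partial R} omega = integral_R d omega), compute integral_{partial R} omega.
integral_(partial R) omega = 2

Stokes: integral_partial_R omega = integral_R d omega with d omega = (∂Q/∂x - ∂P/∂y) dx ∧ dy.
  ∂Q/∂x = 1
  ∂P/∂y = -2*y
  integrand = ∂Q/∂x - ∂P/∂y = 2*y + 1.
Integrating over R: integral_0^1 integral_0^1 (2*y + 1) dx dy = 2.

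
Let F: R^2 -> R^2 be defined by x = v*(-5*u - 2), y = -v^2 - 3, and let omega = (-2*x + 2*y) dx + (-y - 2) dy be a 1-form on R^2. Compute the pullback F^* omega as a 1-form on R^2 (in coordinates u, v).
F^* omega = (10*v*(-5*u*v + v^2 - 2*v + 3)) du + (-50*u^2*v + 10*u*v^2 - 40*u*v + 30*u - 2*v^3 + 4*v^2 - 10*v + 12) dv

Using F^*(f dg) = (f ∘ F) d(g ∘ F), substitute each coordinate x_i by F_i(u, v) in f_i, and replace dx_i by d F_i = (∂F_i/∂u) du + (∂F_i/∂v) dv.
  For the x component: f_1(F) = 10*u*v - 2*v^2 + 4*v - 6; d F_1 = (-5*v) du + (-5*u - 2) dv
  For the y component: f_2(F) = v^2 + 1; d F_2 = (0) du + (-2*v) dv
Combining and collecting du, dv coefficients:
  coeff of du: 10*v*(-5*u*v + v^2 - 2*v + 3)
  coeff of dv: -50*u^2*v + 10*u*v^2 - 40*u*v + 30*u - 2*v^3 + 4*v^2 - 10*v + 12
F^* omega = (10*v*(-5*u*v + v^2 - 2*v + 3)) du + (-50*u^2*v + 10*u*v^2 - 40*u*v + 30*u - 2*v^3 + 4*v^2 - 10*v + 12) dv.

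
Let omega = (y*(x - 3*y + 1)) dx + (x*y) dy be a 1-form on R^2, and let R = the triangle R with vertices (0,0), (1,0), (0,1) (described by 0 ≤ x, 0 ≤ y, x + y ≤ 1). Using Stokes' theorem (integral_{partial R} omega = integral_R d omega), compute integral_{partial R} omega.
integral_(partial R) omega = 1/2

Stokes: integral_partial_R omega = integral_R d omega with d omega = (∂Q/∂x - ∂P/∂y) dx ∧ dy.
  ∂Q/∂x = y
  ∂P/∂y = x - 6*y + 1
  integrand = ∂Q/∂x - ∂P/∂y = -x + 7*y - 1.
Integrating over R: integral_0^1 integral_0^{1-x} (-x + 7*y - 1) dy dx = 1/2.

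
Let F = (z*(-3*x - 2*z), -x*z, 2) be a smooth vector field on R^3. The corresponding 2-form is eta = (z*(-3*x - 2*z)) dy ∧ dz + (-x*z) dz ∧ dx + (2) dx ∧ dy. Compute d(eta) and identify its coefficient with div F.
d(eta) = (-3*z) dx ∧ dy ∧ dz; div F = -3*z

For a 2-form in R^3 of the form above, applying d gives a 3-form with coefficient ∂P/∂x + ∂Q/∂y + ∂R/∂z:
  ∂P/∂x = -3*z
  ∂Q/∂y = 0
  ∂R/∂z = 0
Sum = -3*z, which is exactly div F.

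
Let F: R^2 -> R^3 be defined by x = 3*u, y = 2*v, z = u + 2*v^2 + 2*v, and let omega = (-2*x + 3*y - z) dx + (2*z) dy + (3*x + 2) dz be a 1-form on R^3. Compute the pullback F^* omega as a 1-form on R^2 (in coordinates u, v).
F^* omega = (-12*u - 6*v^2 + 12*v + 2) du + (36*u*v + 22*u + 8*v^2 + 16*v + 4) dv

Using F^*(f dg) = (f ∘ F) d(g ∘ F), substitute each coordinate x_i by F_i(u, v) in f_i, and replace dx_i by d F_i = (∂F_i/∂u) du + (∂F_i/∂v) dv.
  For the x component: f_1(F) = -7*u - 2*v^2 + 4*v; d F_1 = (3) du + (0) dv
  For the y component: f_2(F) = 2*u + 4*v^2 + 4*v; d F_2 = (0) du + (2) dv
  For the z component: f_3(F) = 9*u + 2; d F_3 = (1) du + (4*v + 2) dv
Combining and collecting du, dv coefficients:
  coeff of du: -12*u - 6*v^2 + 12*v + 2
  coeff of dv: 36*u*v + 22*u + 8*v^2 + 16*v + 4
F^* omega = (-12*u - 6*v^2 + 12*v + 2) du + (36*u*v + 22*u + 8*v^2 + 16*v + 4) dv.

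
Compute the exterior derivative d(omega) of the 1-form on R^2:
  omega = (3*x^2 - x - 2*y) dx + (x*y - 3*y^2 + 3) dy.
d(omega) = (y + 2) dx ∧ dy

For a 1-form omega = sum_i f_i dx_i, the exterior derivative is
  d(omega) = sum_{i < j} (∂f_j/∂x_i - ∂f_i/∂x_j) dx_i ∧ dx_j.
  coefficient of dx ∧ dy: ∂f_2/∂x - ∂f_1/∂y = ∂(x*y - 3*y^2 + 3)/∂x - ∂(3*x^2 - x - 2*y)/∂y = y + 2
Assembling: d(omega) = (y + 2) dx ∧ dy.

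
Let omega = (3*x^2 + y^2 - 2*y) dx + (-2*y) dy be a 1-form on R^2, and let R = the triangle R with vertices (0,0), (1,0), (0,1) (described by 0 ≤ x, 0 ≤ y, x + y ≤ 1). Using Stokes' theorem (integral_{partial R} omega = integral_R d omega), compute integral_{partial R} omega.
integral_(partial R) omega = 2/3

Stokes: integral_partial_R omega = integral_R d omega with d omega = (∂Q/∂x - ∂P/∂y) dx ∧ dy.
  ∂Q/∂x = 0
  ∂P/∂y = 2*y - 2
  integrand = ∂Q/∂x - ∂P/∂y = 2 - 2*y.
Integrating over R: integral_0^1 integral_0^{1-x} (2 - 2*y) dy dx = 2/3.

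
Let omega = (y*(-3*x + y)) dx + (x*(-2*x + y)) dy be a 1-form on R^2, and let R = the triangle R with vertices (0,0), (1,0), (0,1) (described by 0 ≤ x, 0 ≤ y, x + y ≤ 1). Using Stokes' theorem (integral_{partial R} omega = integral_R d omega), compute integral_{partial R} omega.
integral_(partial R) omega = -1/3

Stokes: integral_partial_R omega = integral_R d omega with d omega = (∂Q/∂x - ∂P/∂y) dx ∧ dy.
  ∂Q/∂x = -4*x + y
  ∂P/∂y = -3*x + 2*y
  integrand = ∂Q/∂x - ∂P/∂y = -x - y.
Integrating over R: integral_0^1 integral_0^{1-x} (-x - y) dy dx = -1/3.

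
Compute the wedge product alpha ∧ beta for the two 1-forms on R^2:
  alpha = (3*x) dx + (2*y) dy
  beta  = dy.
alpha ∧ beta = (3*x) dx ∧ dy

Distribute the wedge, using dx_i ∧ dx_j = -dx_j ∧ dx_i and dx_i ∧ dx_i = 0. For each pair (i, j) with i < j, the coefficient of dx_i ∧ dx_j in alpha ∧ beta is (alpha_i * beta_j - alpha_j * beta_i). Collecting: alpha ∧ beta = (3*x) dx ∧ dy.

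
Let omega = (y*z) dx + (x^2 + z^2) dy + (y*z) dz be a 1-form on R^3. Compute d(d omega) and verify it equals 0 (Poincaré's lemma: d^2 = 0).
d(d omega) = 0

Step 1: d omega = sum_{i<j} (∂f_j/∂x_i - ∂f_i/∂x_j) dx_i ∧ dx_j:
  coeff of dx ∧ dy: 2*x - z
  coeff of dx ∧ dz: -y
  coeff of dy ∧ dz: -z
Step 2: Apply d again to each 2-form coefficient. The only possible 3-form in R^3 is dx ∧ dy ∧ dz, with coefficient
  ∂(coeff of dy∧dz)/∂x - ∂(coeff of dx∧dz)/∂y + ∂(coeff of dx∧dy)/∂z
  = ∂/∂x (-z) - ∂/∂y (-y) + ∂/∂z (2*x - z).
Each of these terms simplifies to sums of mixed partials that cancel in pairs. The result is 0 (by equality of mixed partials for smooth functions — Schwarz / Clairaut).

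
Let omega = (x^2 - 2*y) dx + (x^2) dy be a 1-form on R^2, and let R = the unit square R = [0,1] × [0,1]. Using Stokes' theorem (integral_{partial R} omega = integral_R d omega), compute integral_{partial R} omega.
integral_(partial R) omega = 3

Stokes: integral_partial_R omega = integral_R d omega with d omega = (∂Q/∂x - ∂P/∂y) dx ∧ dy.
  ∂Q/∂x = 2*x
  ∂P/∂y = -2
  integrand = ∂Q/∂x - ∂P/∂y = 2*x + 2.
Integrating over R: integral_0^1 integral_0^1 (2*x + 2) dx dy = 3.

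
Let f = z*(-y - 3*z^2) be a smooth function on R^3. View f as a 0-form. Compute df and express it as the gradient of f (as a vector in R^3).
df = (0) dx + (-z) dy + (-y - 9*z^2) dz; grad f = (0, -z, -y - 9*z^2)

For a 0-form f, d f = (∂f/∂x) dx + (∂f/∂y) dy + (∂f/∂z) dz. The components of the vector representation are exactly the entries of grad f in Cartesian coordinates:
  ∂f/∂x = 0
  ∂f/∂y = -z
  ∂f/∂z = -y - 9*z^2.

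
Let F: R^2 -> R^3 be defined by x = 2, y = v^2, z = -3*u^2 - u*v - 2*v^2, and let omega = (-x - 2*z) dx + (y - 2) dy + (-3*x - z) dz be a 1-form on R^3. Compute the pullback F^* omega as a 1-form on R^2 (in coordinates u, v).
F^* omega = (-18*u^3 - 9*u^2*v - 13*u*v^2 + 36*u - 2*v^3 + 6*v) du + (-3*u^3 - 13*u^2*v - 6*u*v^2 + 6*u - 6*v^3 + 20*v) dv

Using F^*(f dg) = (f ∘ F) d(g ∘ F), substitute each coordinate x_i by F_i(u, v) in f_i, and replace dx_i by d F_i = (∂F_i/∂u) du + (∂F_i/∂v) dv.
  For the x component: f_1(F) = 6*u^2 + 2*u*v + 4*v^2 - 2; d F_1 = (0) du + (0) dv
  For the y component: f_2(F) = v^2 - 2; d F_2 = (0) du + (2*v) dv
  For the z component: f_3(F) = 3*u^2 + u*v + 2*v^2 - 6; d F_3 = (-6*u - v) du + (-u - 4*v) dv
Combining and collecting du, dv coefficients:
  coeff of du: -18*u^3 - 9*u^2*v - 13*u*v^2 + 36*u - 2*v^3 + 6*v
  coeff of dv: -3*u^3 - 13*u^2*v - 6*u*v^2 + 6*u - 6*v^3 + 20*v
F^* omega = (-18*u^3 - 9*u^2*v - 13*u*v^2 + 36*u - 2*v^3 + 6*v) du + (-3*u^3 - 13*u^2*v - 6*u*v^2 + 6*u - 6*v^3 + 20*v) dv.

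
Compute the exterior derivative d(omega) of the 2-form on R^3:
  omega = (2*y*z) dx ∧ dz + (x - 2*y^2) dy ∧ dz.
d(omega) = (1 - 2*z) dx ∧ dy ∧ dz

For a 2-form omega = sum_{i<j} g_{ij} dx_i ∧ dx_j, the exterior derivative is
  d(omega) = sum_{i<j} d(g_{ij}) ∧ dx_i ∧ dx_j = sum_{i<j, k} (∂g_{ij}/∂x_k) dx_k ∧ dx_i ∧ dx_j.
Expand each term, using dx_k ∧ dx_i ∧ dx_j = sgn(permutation) dx_{(a)} ∧ dx_{(b)} ∧ dx_{(c)} with (a < b < c) sorted:
  d(2*y*z) includes (∂/∂y)(2*y*z) dy = (2*z) dy, which multiplied by dx ∧ dz gives (-2*z) dx ∧ dy ∧ dz
  d(x - 2*y^2) includes (∂/∂x)(x - 2*y^2) dx = (1) dx, which multiplied by dy ∧ dz gives (1) dx ∧ dy ∧ dz
Collecting like 3-forms: d(omega) = (1 - 2*z) dx ∧ dy ∧ dz.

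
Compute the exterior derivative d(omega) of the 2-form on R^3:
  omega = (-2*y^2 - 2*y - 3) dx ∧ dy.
d(omega) = 0

For a 2-form omega = sum_{i<j} g_{ij} dx_i ∧ dx_j, the exterior derivative is
  d(omega) = sum_{i<j} d(g_{ij}) ∧ dx_i ∧ dx_j = sum_{i<j, k} (∂g_{ij}/∂x_k) dx_k ∧ dx_i ∧ dx_j.
Expand each term, using dx_k ∧ dx_i ∧ dx_j = sgn(permutation) dx_{(a)} ∧ dx_{(b)} ∧ dx_{(c)} with (a < b < c) sorted:

Collecting like 3-forms: d(omega) = 0.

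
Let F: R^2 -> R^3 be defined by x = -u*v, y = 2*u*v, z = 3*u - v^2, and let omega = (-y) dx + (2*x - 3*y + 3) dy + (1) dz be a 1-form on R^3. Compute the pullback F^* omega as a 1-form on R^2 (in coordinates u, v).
F^* omega = (-14*u*v^2 + 6*v + 3) du + (-14*u^2*v + 6*u - 2*v) dv

Using F^*(f dg) = (f ∘ F) d(g ∘ F), substitute each coordinate x_i by F_i(u, v) in f_i, and replace dx_i by d F_i = (∂F_i/∂u) du + (∂F_i/∂v) dv.
  For the x component: f_1(F) = -2*u*v; d F_1 = (-v) du + (-u) dv
  For the y component: f_2(F) = -8*u*v + 3; d F_2 = (2*v) du + (2*u) dv
  For the z component: f_3(F) = 1; d F_3 = (3) du + (-2*v) dv
Combining and collecting du, dv coefficients:
  coeff of du: -14*u*v^2 + 6*v + 3
  coeff of dv: -14*u^2*v + 6*u - 2*v
F^* omega = (-14*u*v^2 + 6*v + 3) du + (-14*u^2*v + 6*u - 2*v) dv.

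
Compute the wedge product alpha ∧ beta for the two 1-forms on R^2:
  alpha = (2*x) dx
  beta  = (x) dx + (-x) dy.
alpha ∧ beta = (-2*x^2) dx ∧ dy

Distribute the wedge, using dx_i ∧ dx_j = -dx_j ∧ dx_i and dx_i ∧ dx_i = 0. For each pair (i, j) with i < j, the coefficient of dx_i ∧ dx_j in alpha ∧ beta is (alpha_i * beta_j - alpha_j * beta_i). Collecting: alpha ∧ beta = (-2*x^2) dx ∧ dy.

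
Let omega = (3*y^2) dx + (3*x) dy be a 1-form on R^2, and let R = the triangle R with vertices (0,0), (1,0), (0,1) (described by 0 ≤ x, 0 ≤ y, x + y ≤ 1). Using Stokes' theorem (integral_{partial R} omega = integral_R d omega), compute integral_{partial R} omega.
integral_(partial R) omega = 1/2

Stokes: integral_partial_R omega = integral_R d omega with d omega = (∂Q/∂x - ∂P/∂y) dx ∧ dy.
  ∂Q/∂x = 3
  ∂P/∂y = 6*y
  integrand = ∂Q/∂x - ∂P/∂y = 3 - 6*y.
Integrating over R: integral_0^1 integral_0^{1-x} (3 - 6*y) dy dx = 1/2.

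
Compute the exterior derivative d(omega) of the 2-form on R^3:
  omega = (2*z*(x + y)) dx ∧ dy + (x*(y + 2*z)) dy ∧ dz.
d(omega) = (2*x + 3*y + 2*z) dx ∧ dy ∧ dz

For a 2-form omega = sum_{i<j} g_{ij} dx_i ∧ dx_j, the exterior derivative is
  d(omega) = sum_{i<j} d(g_{ij}) ∧ dx_i ∧ dx_j = sum_{i<j, k} (∂g_{ij}/∂x_k) dx_k ∧ dx_i ∧ dx_j.
Expand each term, using dx_k ∧ dx_i ∧ dx_j = sgn(permutation) dx_{(a)} ∧ dx_{(b)} ∧ dx_{(c)} with (a < b < c) sorted:
  d(2*z*(x + y)) includes (∂/∂z)(2*z*(x + y)) dz = (2*x + 2*y) dz, which multiplied by dx ∧ dy gives (2*x + 2*y) dx ∧ dy ∧ dz
  d(x*(y + 2*z)) includes (∂/∂x)(x*(y + 2*z)) dx = (y + 2*z) dx, which multiplied by dy ∧ dz gives (y + 2*z) dx ∧ dy ∧ dz
Collecting like 3-forms: d(omega) = (2*x + 3*y + 2*z) dx ∧ dy ∧ dz.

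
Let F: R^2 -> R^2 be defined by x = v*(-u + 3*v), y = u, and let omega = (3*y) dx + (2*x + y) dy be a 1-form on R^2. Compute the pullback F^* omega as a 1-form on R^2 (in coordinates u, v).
F^* omega = (-5*u*v + u + 6*v^2) du + (3*u*(-u + 6*v)) dv

Using F^*(f dg) = (f ∘ F) d(g ∘ F), substitute each coordinate x_i by F_i(u, v) in f_i, and replace dx_i by d F_i = (∂F_i/∂u) du + (∂F_i/∂v) dv.
  For the x component: f_1(F) = 3*u; d F_1 = (-v) du + (-u + 6*v) dv
  For the y component: f_2(F) = -2*u*v + u + 6*v^2; d F_2 = (1) du + (0) dv
Combining and collecting du, dv coefficients:
  coeff of du: -5*u*v + u + 6*v^2
  coeff of dv: 3*u*(-u + 6*v)
F^* omega = (-5*u*v + u + 6*v^2) du + (3*u*(-u + 6*v)) dv.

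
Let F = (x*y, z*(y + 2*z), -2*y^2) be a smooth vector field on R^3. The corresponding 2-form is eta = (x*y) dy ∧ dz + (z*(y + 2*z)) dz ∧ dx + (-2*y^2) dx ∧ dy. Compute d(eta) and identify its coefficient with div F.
d(eta) = (y + z) dx ∧ dy ∧ dz; div F = y + z

For a 2-form in R^3 of the form above, applying d gives a 3-form with coefficient ∂P/∂x + ∂Q/∂y + ∂R/∂z:
  ∂P/∂x = y
  ∂Q/∂y = z
  ∂R/∂z = 0
Sum = y + z, which is exactly div F.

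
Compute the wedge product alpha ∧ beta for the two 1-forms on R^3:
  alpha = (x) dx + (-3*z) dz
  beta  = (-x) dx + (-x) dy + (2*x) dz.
alpha ∧ beta = (-x^2) dx ∧ dy + (x*(2*x - 3*z)) dx ∧ dz + (-3*x*z) dy ∧ dz

Distribute the wedge, using dx_i ∧ dx_j = -dx_j ∧ dx_i and dx_i ∧ dx_i = 0. For each pair (i, j) with i < j, the coefficient of dx_i ∧ dx_j in alpha ∧ beta is (alpha_i * beta_j - alpha_j * beta_i). Collecting: alpha ∧ beta = (-x^2) dx ∧ dy + (x*(2*x - 3*z)) dx ∧ dz + (-3*x*z) dy ∧ dz.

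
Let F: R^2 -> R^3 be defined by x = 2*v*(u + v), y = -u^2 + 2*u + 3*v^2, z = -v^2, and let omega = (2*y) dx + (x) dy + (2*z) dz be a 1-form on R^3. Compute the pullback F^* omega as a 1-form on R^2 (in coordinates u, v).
F^* omega = (4*v*(-2*u^2 - u*v + 3*u + 3*v^2 + v)) du + (-4*u^3 - 8*u^2*v + 8*u^2 + 24*u*v^2 + 16*u*v + 40*v^3) dv

Using F^*(f dg) = (f ∘ F) d(g ∘ F), substitute each coordinate x_i by F_i(u, v) in f_i, and replace dx_i by d F_i = (∂F_i/∂u) du + (∂F_i/∂v) dv.
  For the x component: f_1(F) = -2*u^2 + 4*u + 6*v^2; d F_1 = (2*v) du + (2*u + 4*v) dv
  For the y component: f_2(F) = 2*v*(u + v); d F_2 = (2 - 2*u) du + (6*v) dv
  For the z component: f_3(F) = -2*v^2; d F_3 = (0) du + (-2*v) dv
Combining and collecting du, dv coefficients:
  coeff of du: 4*v*(-2*u^2 - u*v + 3*u + 3*v^2 + v)
  coeff of dv: -4*u^3 - 8*u^2*v + 8*u^2 + 24*u*v^2 + 16*u*v + 40*v^3
F^* omega = (4*v*(-2*u^2 - u*v + 3*u + 3*v^2 + v)) du + (-4*u^3 - 8*u^2*v + 8*u^2 + 24*u*v^2 + 16*u*v + 40*v^3) dv.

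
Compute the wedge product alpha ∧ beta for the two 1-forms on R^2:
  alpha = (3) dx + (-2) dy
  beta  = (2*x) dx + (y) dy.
alpha ∧ beta = (4*x + 3*y) dx ∧ dy

Distribute the wedge, using dx_i ∧ dx_j = -dx_j ∧ dx_i and dx_i ∧ dx_i = 0. For each pair (i, j) with i < j, the coefficient of dx_i ∧ dx_j in alpha ∧ beta is (alpha_i * beta_j - alpha_j * beta_i). Collecting: alpha ∧ beta = (4*x + 3*y) dx ∧ dy.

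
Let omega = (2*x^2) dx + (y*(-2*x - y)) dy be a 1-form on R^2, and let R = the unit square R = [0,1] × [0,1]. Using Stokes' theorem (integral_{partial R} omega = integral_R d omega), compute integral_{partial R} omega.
integral_(partial R) omega = -1

Stokes: integral_partial_R omega = integral_R d omega with d omega = (∂Q/∂x - ∂P/∂y) dx ∧ dy.
  ∂Q/∂x = -2*y
  ∂P/∂y = 0
  integrand = ∂Q/∂x - ∂P/∂y = -2*y.
Integrating over R: integral_0^1 integral_0^1 (-2*y) dx dy = -1.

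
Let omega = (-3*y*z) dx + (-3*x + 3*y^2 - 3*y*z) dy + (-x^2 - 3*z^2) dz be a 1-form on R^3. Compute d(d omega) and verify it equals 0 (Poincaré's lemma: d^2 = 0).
d(d omega) = 0

Step 1: d omega = sum_{i<j} (∂f_j/∂x_i - ∂f_i/∂x_j) dx_i ∧ dx_j:
  coeff of dx ∧ dy: 3*z - 3
  coeff of dx ∧ dz: -2*x + 3*y
  coeff of dy ∧ dz: 3*y
Step 2: Apply d again to each 2-form coefficient. The only possible 3-form in R^3 is dx ∧ dy ∧ dz, with coefficient
  ∂(coeff of dy∧dz)/∂x - ∂(coeff of dx∧dz)/∂y + ∂(coeff of dx∧dy)/∂z
  = ∂/∂x (3*y) - ∂/∂y (-2*x + 3*y) + ∂/∂z (3*z - 3).
Each of these terms simplifies to sums of mixed partials that cancel in pairs. The result is 0 (by equality of mixed partials for smooth functions — Schwarz / Clairaut).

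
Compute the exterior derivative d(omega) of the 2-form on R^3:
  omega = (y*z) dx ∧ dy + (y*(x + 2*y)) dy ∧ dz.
d(omega) = (2*y) dx ∧ dy ∧ dz

For a 2-form omega = sum_{i<j} g_{ij} dx_i ∧ dx_j, the exterior derivative is
  d(omega) = sum_{i<j} d(g_{ij}) ∧ dx_i ∧ dx_j = sum_{i<j, k} (∂g_{ij}/∂x_k) dx_k ∧ dx_i ∧ dx_j.
Expand each term, using dx_k ∧ dx_i ∧ dx_j = sgn(permutation) dx_{(a)} ∧ dx_{(b)} ∧ dx_{(c)} with (a < b < c) sorted:
  d(y*z) includes (∂/∂z)(y*z) dz = (y) dz, which multiplied by dx ∧ dy gives (y) dx ∧ dy ∧ dz
  d(y*(x + 2*y)) includes (∂/∂x)(y*(x + 2*y)) dx = (y) dx, which multiplied by dy ∧ dz gives (y) dx ∧ dy ∧ dz
Collecting like 3-forms: d(omega) = (2*y) dx ∧ dy ∧ dz.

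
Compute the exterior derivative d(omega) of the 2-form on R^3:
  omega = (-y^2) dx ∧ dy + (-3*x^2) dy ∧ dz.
d(omega) = (-6*x) dx ∧ dy ∧ dz

For a 2-form omega = sum_{i<j} g_{ij} dx_i ∧ dx_j, the exterior derivative is
  d(omega) = sum_{i<j} d(g_{ij}) ∧ dx_i ∧ dx_j = sum_{i<j, k} (∂g_{ij}/∂x_k) dx_k ∧ dx_i ∧ dx_j.
Expand each term, using dx_k ∧ dx_i ∧ dx_j = sgn(permutation) dx_{(a)} ∧ dx_{(b)} ∧ dx_{(c)} with (a < b < c) sorted:
  d(-3*x^2) includes (∂/∂x)(-3*x^2) dx = (-6*x) dx, which multiplied by dy ∧ dz gives (-6*x) dx ∧ dy ∧ dz
Collecting like 3-forms: d(omega) = (-6*x) dx ∧ dy ∧ dz.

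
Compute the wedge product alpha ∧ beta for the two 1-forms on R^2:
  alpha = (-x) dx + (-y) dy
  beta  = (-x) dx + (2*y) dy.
alpha ∧ beta = (-3*x*y) dx ∧ dy

Distribute the wedge, using dx_i ∧ dx_j = -dx_j ∧ dx_i and dx_i ∧ dx_i = 0. For each pair (i, j) with i < j, the coefficient of dx_i ∧ dx_j in alpha ∧ beta is (alpha_i * beta_j - alpha_j * beta_i). Collecting: alpha ∧ beta = (-3*x*y) dx ∧ dy.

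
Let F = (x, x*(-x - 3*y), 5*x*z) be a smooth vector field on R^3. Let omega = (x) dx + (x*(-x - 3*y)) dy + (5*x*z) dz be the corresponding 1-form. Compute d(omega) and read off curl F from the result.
d(omega) = (0) dy ∧ dz + (-5*z) dz ∧ dx + (-2*x - 3*y) dx ∧ dy; curl F = (0, -5*z, -2*x - 3*y)

d omega = sum_{i<j} (∂f_j/∂x_i - ∂f_i/∂x_j) dx_i ∧ dx_j. Under the identification (dy ∧ dz, dz ∧ dx, dx ∧ dy) ↔ (e_x, e_y, e_z), the coefficients are exactly the components of curl F. Compute:
  ∂R/∂y - ∂Q/∂z = (0) - (0) = 0
  ∂P/∂z - ∂R/∂x = (0) - (5*z) = -5*z
  ∂Q/∂x - ∂P/∂y = (-2*x - 3*y) - (0) = -2*x - 3*y.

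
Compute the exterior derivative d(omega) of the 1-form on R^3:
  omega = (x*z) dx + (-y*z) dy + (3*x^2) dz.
d(omega) = (5*x) dx ∧ dz + (y) dy ∧ dz

For a 1-form omega = sum_i f_i dx_i, the exterior derivative is
  d(omega) = sum_{i < j} (∂f_j/∂x_i - ∂f_i/∂x_j) dx_i ∧ dx_j.
  coefficient of dx ∧ dz: ∂f_3/∂x - ∂f_1/∂z = ∂(3*x^2)/∂x - ∂(x*z)/∂z = 5*x
  coefficient of dy ∧ dz: ∂f_3/∂y - ∂f_2/∂z = ∂(3*x^2)/∂y - ∂(-y*z)/∂z = y
Assembling: d(omega) = (5*x) dx ∧ dz + (y) dy ∧ dz.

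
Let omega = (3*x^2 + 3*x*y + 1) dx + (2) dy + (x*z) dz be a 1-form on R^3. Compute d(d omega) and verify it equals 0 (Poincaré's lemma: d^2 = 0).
d(d omega) = 0

Step 1: d omega = sum_{i<j} (∂f_j/∂x_i - ∂f_i/∂x_j) dx_i ∧ dx_j:
  coeff of dx ∧ dy: -3*x
  coeff of dx ∧ dz: z
  coeff of dy ∧ dz: 0
Step 2: Apply d again to each 2-form coefficient. The only possible 3-form in R^3 is dx ∧ dy ∧ dz, with coefficient
  ∂(coeff of dy∧dz)/∂x - ∂(coeff of dx∧dz)/∂y + ∂(coeff of dx∧dy)/∂z
  = ∂/∂x (0) - ∂/∂y (z) + ∂/∂z (-3*x).
Each of these terms simplifies to sums of mixed partials that cancel in pairs. The result is 0 (by equality of mixed partials for smooth functions — Schwarz / Clairaut).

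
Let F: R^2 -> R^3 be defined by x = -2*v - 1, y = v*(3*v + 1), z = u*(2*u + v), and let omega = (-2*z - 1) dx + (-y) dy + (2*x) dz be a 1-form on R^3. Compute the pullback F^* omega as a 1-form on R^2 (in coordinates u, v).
F^* omega = (-16*u*v - 8*u - 4*v^2 - 2*v) du + (8*u^2 - 2*u - 18*v^3 - 9*v^2 - v + 2) dv

Using F^*(f dg) = (f ∘ F) d(g ∘ F), substitute each coordinate x_i by F_i(u, v) in f_i, and replace dx_i by d F_i = (∂F_i/∂u) du + (∂F_i/∂v) dv.
  For the x component: f_1(F) = -4*u^2 - 2*u*v - 1; d F_1 = (0) du + (-2) dv
  For the y component: f_2(F) = v*(-3*v - 1); d F_2 = (0) du + (6*v + 1) dv
  For the z component: f_3(F) = -4*v - 2; d F_3 = (4*u + v) du + (u) dv
Combining and collecting du, dv coefficients:
  coeff of du: -16*u*v - 8*u - 4*v^2 - 2*v
  coeff of dv: 8*u^2 - 2*u - 18*v^3 - 9*v^2 - v + 2
F^* omega = (-16*u*v - 8*u - 4*v^2 - 2*v) du + (8*u^2 - 2*u - 18*v^3 - 9*v^2 - v + 2) dv.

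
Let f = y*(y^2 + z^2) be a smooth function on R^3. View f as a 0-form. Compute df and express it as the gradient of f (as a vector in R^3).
df = (0) dx + (3*y^2 + z^2) dy + (2*y*z) dz; grad f = (0, 3*y^2 + z^2, 2*y*z)

For a 0-form f, d f = (∂f/∂x) dx + (∂f/∂y) dy + (∂f/∂z) dz. The components of the vector representation are exactly the entries of grad f in Cartesian coordinates:
  ∂f/∂x = 0
  ∂f/∂y = 3*y^2 + z^2
  ∂f/∂z = 2*y*z.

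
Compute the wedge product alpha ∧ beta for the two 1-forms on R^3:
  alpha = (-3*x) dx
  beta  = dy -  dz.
alpha ∧ beta = (-3*x) dx ∧ dy + (3*x) dx ∧ dz

Distribute the wedge, using dx_i ∧ dx_j = -dx_j ∧ dx_i and dx_i ∧ dx_i = 0. For each pair (i, j) with i < j, the coefficient of dx_i ∧ dx_j in alpha ∧ beta is (alpha_i * beta_j - alpha_j * beta_i). Collecting: alpha ∧ beta = (-3*x) dx ∧ dy + (3*x) dx ∧ dz.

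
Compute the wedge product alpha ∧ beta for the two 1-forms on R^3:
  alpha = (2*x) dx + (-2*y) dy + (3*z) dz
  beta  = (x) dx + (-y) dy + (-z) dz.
alpha ∧ beta = (-5*x*z) dx ∧ dz + (5*y*z) dy ∧ dz

Distribute the wedge, using dx_i ∧ dx_j = -dx_j ∧ dx_i and dx_i ∧ dx_i = 0. For each pair (i, j) with i < j, the coefficient of dx_i ∧ dx_j in alpha ∧ beta is (alpha_i * beta_j - alpha_j * beta_i). Collecting: alpha ∧ beta = (-5*x*z) dx ∧ dz + (5*y*z) dy ∧ dz.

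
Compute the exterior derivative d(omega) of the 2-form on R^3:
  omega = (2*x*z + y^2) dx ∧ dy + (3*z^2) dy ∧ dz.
d(omega) = (2*x) dx ∧ dy ∧ dz

For a 2-form omega = sum_{i<j} g_{ij} dx_i ∧ dx_j, the exterior derivative is
  d(omega) = sum_{i<j} d(g_{ij}) ∧ dx_i ∧ dx_j = sum_{i<j, k} (∂g_{ij}/∂x_k) dx_k ∧ dx_i ∧ dx_j.
Expand each term, using dx_k ∧ dx_i ∧ dx_j = sgn(permutation) dx_{(a)} ∧ dx_{(b)} ∧ dx_{(c)} with (a < b < c) sorted:
  d(2*x*z + y^2) includes (∂/∂z)(2*x*z + y^2) dz = (2*x) dz, which multiplied by dx ∧ dy gives (2*x) dx ∧ dy ∧ dz
Collecting like 3-forms: d(omega) = (2*x) dx ∧ dy ∧ dz.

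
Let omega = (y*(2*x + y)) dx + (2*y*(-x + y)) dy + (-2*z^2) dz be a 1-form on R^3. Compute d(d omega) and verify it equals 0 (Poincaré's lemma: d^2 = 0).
d(d omega) = 0

Step 1: d omega = sum_{i<j} (∂f_j/∂x_i - ∂f_i/∂x_j) dx_i ∧ dx_j:
  coeff of dx ∧ dy: -2*x - 4*y
  coeff of dx ∧ dz: 0
  coeff of dy ∧ dz: 0
Step 2: Apply d again to each 2-form coefficient. The only possible 3-form in R^3 is dx ∧ dy ∧ dz, with coefficient
  ∂(coeff of dy∧dz)/∂x - ∂(coeff of dx∧dz)/∂y + ∂(coeff of dx∧dy)/∂z
  = ∂/∂x (0) - ∂/∂y (0) + ∂/∂z (-2*x - 4*y).
Each of these terms simplifies to sums of mixed partials that cancel in pairs. The result is 0 (by equality of mixed partials for smooth functions — Schwarz / Clairaut).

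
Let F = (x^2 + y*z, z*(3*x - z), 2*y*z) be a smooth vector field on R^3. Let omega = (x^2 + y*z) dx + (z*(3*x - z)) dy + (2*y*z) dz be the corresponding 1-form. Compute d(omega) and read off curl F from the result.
d(omega) = (-3*x + 4*z) dy ∧ dz + (y) dz ∧ dx + (2*z) dx ∧ dy; curl F = (-3*x + 4*z, y, 2*z)

d omega = sum_{i<j} (∂f_j/∂x_i - ∂f_i/∂x_j) dx_i ∧ dx_j. Under the identification (dy ∧ dz, dz ∧ dx, dx ∧ dy) ↔ (e_x, e_y, e_z), the coefficients are exactly the components of curl F. Compute:
  ∂R/∂y - ∂Q/∂z = (2*z) - (3*x - 2*z) = -3*x + 4*z
  ∂P/∂z - ∂R/∂x = (y) - (0) = y
  ∂Q/∂x - ∂P/∂y = (3*z) - (z) = 2*z.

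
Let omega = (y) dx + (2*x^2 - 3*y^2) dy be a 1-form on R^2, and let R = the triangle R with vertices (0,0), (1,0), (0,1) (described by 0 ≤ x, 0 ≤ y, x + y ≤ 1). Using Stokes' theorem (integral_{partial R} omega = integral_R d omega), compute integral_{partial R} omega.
integral_(partial R) omega = 1/6

Stokes: integral_partial_R omega = integral_R d omega with d omega = (∂Q/∂x - ∂P/∂y) dx ∧ dy.
  ∂Q/∂x = 4*x
  ∂P/∂y = 1
  integrand = ∂Q/∂x - ∂P/∂y = 4*x - 1.
Integrating over R: integral_0^1 integral_0^{1-x} (4*x - 1) dy dx = 1/6.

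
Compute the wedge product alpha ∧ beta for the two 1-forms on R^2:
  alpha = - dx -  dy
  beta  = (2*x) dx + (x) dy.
alpha ∧ beta = (x) dx ∧ dy

Distribute the wedge, using dx_i ∧ dx_j = -dx_j ∧ dx_i and dx_i ∧ dx_i = 0. For each pair (i, j) with i < j, the coefficient of dx_i ∧ dx_j in alpha ∧ beta is (alpha_i * beta_j - alpha_j * beta_i). Collecting: alpha ∧ beta = (x) dx ∧ dy.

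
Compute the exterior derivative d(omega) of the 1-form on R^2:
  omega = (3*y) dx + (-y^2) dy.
d(omega) = (-3) dx ∧ dy

For a 1-form omega = sum_i f_i dx_i, the exterior derivative is
  d(omega) = sum_{i < j} (∂f_j/∂x_i - ∂f_i/∂x_j) dx_i ∧ dx_j.
  coefficient of dx ∧ dy: ∂f_2/∂x - ∂f_1/∂y = ∂(-y^2)/∂x - ∂(3*y)/∂y = -3
Assembling: d(omega) = (-3) dx ∧ dy.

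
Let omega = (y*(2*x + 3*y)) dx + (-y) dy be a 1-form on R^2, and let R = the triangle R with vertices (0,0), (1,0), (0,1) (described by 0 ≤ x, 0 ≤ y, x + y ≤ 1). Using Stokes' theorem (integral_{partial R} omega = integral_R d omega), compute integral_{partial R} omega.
integral_(partial R) omega = -4/3

Stokes: integral_partial_R omega = integral_R d omega with d omega = (∂Q/∂x - ∂P/∂y) dx ∧ dy.
  ∂Q/∂x = 0
  ∂P/∂y = 2*x + 6*y
  integrand = ∂Q/∂x - ∂P/∂y = -2*x - 6*y.
Integrating over R: integral_0^1 integral_0^{1-x} (-2*x - 6*y) dy dx = -4/3.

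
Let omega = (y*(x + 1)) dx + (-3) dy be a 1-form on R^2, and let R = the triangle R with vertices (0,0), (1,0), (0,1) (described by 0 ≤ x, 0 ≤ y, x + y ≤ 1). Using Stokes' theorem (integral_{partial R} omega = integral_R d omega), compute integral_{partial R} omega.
integral_(partial R) omega = -2/3

Stokes: integral_partial_R omega = integral_R d omega with d omega = (∂Q/∂x - ∂P/∂y) dx ∧ dy.
  ∂Q/∂x = 0
  ∂P/∂y = x + 1
  integrand = ∂Q/∂x - ∂P/∂y = -x - 1.
Integrating over R: integral_0^1 integral_0^{1-x} (-x - 1) dy dx = -2/3.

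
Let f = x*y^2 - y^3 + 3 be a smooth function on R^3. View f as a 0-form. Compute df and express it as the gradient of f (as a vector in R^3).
df = (y^2) dx + (y*(2*x - 3*y)) dy + (0) dz; grad f = (y^2, y*(2*x - 3*y), 0)

For a 0-form f, d f = (∂f/∂x) dx + (∂f/∂y) dy + (∂f/∂z) dz. The components of the vector representation are exactly the entries of grad f in Cartesian coordinates:
  ∂f/∂x = y^2
  ∂f/∂y = y*(2*x - 3*y)
  ∂f/∂z = 0.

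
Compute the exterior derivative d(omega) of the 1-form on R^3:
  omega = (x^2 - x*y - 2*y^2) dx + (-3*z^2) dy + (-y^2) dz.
d(omega) = (x + 4*y) dx ∧ dy + (-2*y + 6*z) dy ∧ dz

For a 1-form omega = sum_i f_i dx_i, the exterior derivative is
  d(omega) = sum_{i < j} (∂f_j/∂x_i - ∂f_i/∂x_j) dx_i ∧ dx_j.
  coefficient of dx ∧ dy: ∂f_2/∂x - ∂f_1/∂y = ∂(-3*z^2)/∂x - ∂(x^2 - x*y - 2*y^2)/∂y = x + 4*y
  coefficient of dy ∧ dz: ∂f_3/∂y - ∂f_2/∂z = ∂(-y^2)/∂y - ∂(-3*z^2)/∂z = -2*y + 6*z
Assembling: d(omega) = (x + 4*y) dx ∧ dy + (-2*y + 6*z) dy ∧ dz.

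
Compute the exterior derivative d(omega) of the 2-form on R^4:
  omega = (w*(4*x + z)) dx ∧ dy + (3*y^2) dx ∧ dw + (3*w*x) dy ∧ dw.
d(omega) = (w) dx ∧ dy ∧ dz + (3*w + 4*x - 6*y + z) dx ∧ dy ∧ dw

For a 2-form omega = sum_{i<j} g_{ij} dx_i ∧ dx_j, the exterior derivative is
  d(omega) = sum_{i<j} d(g_{ij}) ∧ dx_i ∧ dx_j = sum_{i<j, k} (∂g_{ij}/∂x_k) dx_k ∧ dx_i ∧ dx_j.
Expand each term, using dx_k ∧ dx_i ∧ dx_j = sgn(permutation) dx_{(a)} ∧ dx_{(b)} ∧ dx_{(c)} with (a < b < c) sorted:
  d(w*(4*x + z)) includes (∂/∂z)(w*(4*x + z)) dz = (w) dz, which multiplied by dx ∧ dy gives (w) dx ∧ dy ∧ dz
  d(w*(4*x + z)) includes (∂/∂w)(w*(4*x + z)) dw = (4*x + z) dw, which multiplied by dx ∧ dy gives (4*x + z) dx ∧ dy ∧ dw
  d(3*y^2) includes (∂/∂y)(3*y^2) dy = (6*y) dy, which multiplied by dx ∧ dw gives (-6*y) dx ∧ dy ∧ dw
  d(3*w*x) includes (∂/∂x)(3*w*x) dx = (3*w) dx, which multiplied by dy ∧ dw gives (3*w) dx ∧ dy ∧ dw
Collecting like 3-forms: d(omega) = (w) dx ∧ dy ∧ dz + (3*w + 4*x - 6*y + z) dx ∧ dy ∧ dw.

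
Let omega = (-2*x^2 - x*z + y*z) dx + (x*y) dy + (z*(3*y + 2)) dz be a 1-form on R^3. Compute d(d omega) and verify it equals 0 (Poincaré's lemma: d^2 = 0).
d(d omega) = 0

Step 1: d omega = sum_{i<j} (∂f_j/∂x_i - ∂f_i/∂x_j) dx_i ∧ dx_j:
  coeff of dx ∧ dy: y - z
  coeff of dx ∧ dz: x - y
  coeff of dy ∧ dz: 3*z
Step 2: Apply d again to each 2-form coefficient. The only possible 3-form in R^3 is dx ∧ dy ∧ dz, with coefficient
  ∂(coeff of dy∧dz)/∂x - ∂(coeff of dx∧dz)/∂y + ∂(coeff of dx∧dy)/∂z
  = ∂/∂x (3*z) - ∂/∂y (x - y) + ∂/∂z (y - z).
Each of these terms simplifies to sums of mixed partials that cancel in pairs. The result is 0 (by equality of mixed partials for smooth functions — Schwarz / Clairaut).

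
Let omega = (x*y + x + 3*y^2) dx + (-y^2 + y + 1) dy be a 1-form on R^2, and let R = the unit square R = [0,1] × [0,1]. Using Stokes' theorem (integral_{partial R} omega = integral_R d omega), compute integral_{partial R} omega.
integral_(partial R) omega = -7/2

Stokes: integral_partial_R omega = integral_R d omega with d omega = (∂Q/∂x - ∂P/∂y) dx ∧ dy.
  ∂Q/∂x = 0
  ∂P/∂y = x + 6*y
  integrand = ∂Q/∂x - ∂P/∂y = -x - 6*y.
Integrating over R: integral_0^1 integral_0^1 (-x - 6*y) dx dy = -7/2.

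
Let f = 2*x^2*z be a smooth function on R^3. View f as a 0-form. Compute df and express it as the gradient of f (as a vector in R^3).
df = (4*x*z) dx + (0) dy + (2*x^2) dz; grad f = (4*x*z, 0, 2*x^2)

For a 0-form f, d f = (∂f/∂x) dx + (∂f/∂y) dy + (∂f/∂z) dz. The components of the vector representation are exactly the entries of grad f in Cartesian coordinates:
  ∂f/∂x = 4*x*z
  ∂f/∂y = 0
  ∂f/∂z = 2*x^2.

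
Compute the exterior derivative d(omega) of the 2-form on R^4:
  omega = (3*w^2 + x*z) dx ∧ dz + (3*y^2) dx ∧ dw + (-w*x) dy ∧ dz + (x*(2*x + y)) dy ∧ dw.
d(omega) = (6*w) dx ∧ dz ∧ dw + (4*x - 5*y) dx ∧ dy ∧ dw + (-w) dx ∧ dy ∧ dz + (-x) dy ∧ dz ∧ dw

For a 2-form omega = sum_{i<j} g_{ij} dx_i ∧ dx_j, the exterior derivative is
  d(omega) = sum_{i<j} d(g_{ij}) ∧ dx_i ∧ dx_j = sum_{i<j, k} (∂g_{ij}/∂x_k) dx_k ∧ dx_i ∧ dx_j.
Expand each term, using dx_k ∧ dx_i ∧ dx_j = sgn(permutation) dx_{(a)} ∧ dx_{(b)} ∧ dx_{(c)} with (a < b < c) sorted:
  d(3*w^2 + x*z) includes (∂/∂w)(3*w^2 + x*z) dw = (6*w) dw, which multiplied by dx ∧ dz gives (6*w) dx ∧ dz ∧ dw
  d(3*y^2) includes (∂/∂y)(3*y^2) dy = (6*y) dy, which multiplied by dx ∧ dw gives (-6*y) dx ∧ dy ∧ dw
  d(-w*x) includes (∂/∂x)(-w*x) dx = (-w) dx, which multiplied by dy ∧ dz gives (-w) dx ∧ dy ∧ dz
  d(-w*x) includes (∂/∂w)(-w*x) dw = (-x) dw, which multiplied by dy ∧ dz gives (-x) dy ∧ dz ∧ dw
  d(x*(2*x + y)) includes (∂/∂x)(x*(2*x + y)) dx = (4*x + y) dx, which multiplied by dy ∧ dw gives (4*x + y) dx ∧ dy ∧ dw
Collecting like 3-forms: d(omega) = (6*w) dx ∧ dz ∧ dw + (4*x - 5*y) dx ∧ dy ∧ dw + (-w) dx ∧ dy ∧ dz + (-x) dy ∧ dz ∧ dw.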